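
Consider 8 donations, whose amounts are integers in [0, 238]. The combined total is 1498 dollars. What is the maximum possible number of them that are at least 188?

7

If k of the values are ≥ 188, the total is ≥ 188k + 0(8 − k).
Setting 188k + 0(8 − k) ≤ 1498 gives 188k ≤ 1498, so k ≤ 7.
k = 7 is achieved by 7 values at 188 and 1 at 0, total 1316; add 182 to one value (staying below 188) to reach 1498.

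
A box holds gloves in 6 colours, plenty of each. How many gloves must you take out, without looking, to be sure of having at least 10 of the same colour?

You could draw 9 of every colour without reaching 10 of any — 54 in all.
One more forces 10 of some colour, so 54 + 1 = 55.

55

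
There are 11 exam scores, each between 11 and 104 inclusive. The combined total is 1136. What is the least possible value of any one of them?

To make one score as small as possible, make the other 10 as large as possible.
The other 10 contribute at most 10 × 104 = 1040, leaving at least 1136 − 1040 = 96.
Since 96 ≥ 11, this is achievable: one at 96 and 10 at 104.

96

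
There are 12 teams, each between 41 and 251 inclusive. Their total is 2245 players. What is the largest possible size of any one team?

251

Maximizing one value means minimizing the remaining 11.
The other 11 contribute at least 11 × 41 = 451, leaving at most 2245 − 451 = 1794.
But each team is capped at 251, so the maximum is 251.
Achievable: one at 251 and the other 11 totalling 1994, which fits since 11 × 41 ≤ 1994 ≤ 11 × 251.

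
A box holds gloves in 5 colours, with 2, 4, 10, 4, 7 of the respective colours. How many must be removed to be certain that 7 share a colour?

23

In the worst case you take as many as possible of each colour without reaching 7: 2 + 4 + 6 + 4 + 6 = 22.
The next one must give 7 of some colour, so 22 + 1 = 23.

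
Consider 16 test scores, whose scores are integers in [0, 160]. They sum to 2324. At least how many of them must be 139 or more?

If only k of them are at least 139, the other 16 − k are at most 138, so the total is at most k·160 + (16 − k)·138.
This must reach 2324, so k·160 + (16 − k)·138 ≥ 2324, giving k ≥ 6.
Exactly 6 works: 6 values at 160 and 10 at 138 total 2340; lower one of the high values by 16 (still ≥ 139) to hit 2324.

6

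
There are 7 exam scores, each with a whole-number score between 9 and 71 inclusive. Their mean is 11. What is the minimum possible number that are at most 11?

3

The total is 7 × 11 = 77.
Each value above 11 is at least 12, contributing at least 12 − 9 = 3 above the floor 9.
The sum exceeds the floor total 63 by 14, so at most ⌊14/3⌋ = 4 exceed 11, and at least 3 are ≤ 11.
Exactly 3 works: 3 values at 9 and 4 at 12 total 75; raise one of the low values by 2 (still ≤ 11) to hit 77.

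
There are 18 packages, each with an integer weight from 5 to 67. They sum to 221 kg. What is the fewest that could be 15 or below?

7

Each value above 15 is at least 16, contributing at least 16 − 5 = 11 above the floor 5.
The sum exceeds the floor total 90 by 131, so at most ⌊131/11⌋ = 11 exceed 15, and at least 7 are ≤ 15.
Exactly 7 works: 7 values at 5 and 11 at 16 total 211; raise one of the low values by 10 (still ≤ 15) to hit 221.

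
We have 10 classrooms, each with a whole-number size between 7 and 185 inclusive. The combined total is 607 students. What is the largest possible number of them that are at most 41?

8

Suppose k of them are at most 41. Those contribute at most 41 each and the rest at most 185 each.
So the total is at most 41k + 185(10 − k) = 1850 − 144k. This must still be ≥ 607, so k ≤ 8.
k = 8 is achieved by 8 values at 41 and 2 at 185, total 698; lower one of the 185's by 91 (still > 41) to reach 607.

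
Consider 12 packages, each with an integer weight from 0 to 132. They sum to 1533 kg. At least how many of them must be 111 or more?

10

Suppose at most 12 − j of them reach 111; then j values are ≤ 110 and the rest ≤ 132.
The total is then ≤ 110·j + 132·(12 − j) = 1584 − 22j. For this to be ≥ 1533 we need j ≤ 2, so at least 12 − 2 = 10 must reach 111.
Exactly 10 works: 10 values at 132 and 2 at 110 total 1540; lower one of the high values by 7 (still ≥ 111) to hit 1533.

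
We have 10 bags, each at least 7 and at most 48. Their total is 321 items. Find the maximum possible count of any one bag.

48

To make one bag as large as possible, make the other 9 as small as possible.
The other 9 contribute at least 9 × 7 = 63, leaving at most 321 − 63 = 258.
But each bag is capped at 48, so the maximum is 48.
Achievable: one at 48 and the other 9 totalling 273, which fits since 9 × 7 ≤ 273 ≤ 9 × 48.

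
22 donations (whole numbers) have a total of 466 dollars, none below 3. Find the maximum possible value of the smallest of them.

The 22 values sum to 466, so their minimum is at most ⌊466/22⌋ = 21.
Equality holds with 18 values of 21 and 4 values of 22.

21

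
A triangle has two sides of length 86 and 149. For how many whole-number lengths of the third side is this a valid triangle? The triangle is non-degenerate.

171

The triangle inequality gives |86 − 149| < c < 86 + 149, i.e. 63 < c < 235.
So c can be any integer from 64 to 234: 171 values.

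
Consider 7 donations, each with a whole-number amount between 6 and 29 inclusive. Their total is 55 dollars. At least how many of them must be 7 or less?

1

If only k of them are at most 7, the other 7 − k are at least 8, so the total is at least (7 − k)·8 + k·6.
This is ≤ 55, so (7 − k)·8 + 6k ≤ 55, which gives k ≥ 1.
Exactly 1 works: 1 value at 6 and 6 at 8 total 54; raise one of the low values by 1 (still ≤ 7) to hit 55.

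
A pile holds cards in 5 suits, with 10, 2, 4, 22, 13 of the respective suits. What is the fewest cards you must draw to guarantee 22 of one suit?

51

In the worst case you take as many as possible of each suit without reaching 22: 10 + 2 + 4 + 21 + 13 = 50.
The next one must give 22 of some suit, so 50 + 1 = 51.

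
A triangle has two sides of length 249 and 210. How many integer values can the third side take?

419

The triangle inequality gives |249 − 210| < c < 249 + 210, i.e. 39 < c < 459.
So c can be any integer from 40 to 458: 419 values.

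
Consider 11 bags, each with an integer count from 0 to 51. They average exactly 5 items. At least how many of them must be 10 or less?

The total is 11 × 5 = 55.
Let j be the number exceeding 10. Then the total is ≥ 11·j + 0·(11 − j) = 0 + 11j.
So 11j ≤ 55 and j ≤ 5; hence at least 11 − 5 = 6 are ≤ 10.
Exactly 6 works: 6 values at 0 and 5 at 11 total 55.

6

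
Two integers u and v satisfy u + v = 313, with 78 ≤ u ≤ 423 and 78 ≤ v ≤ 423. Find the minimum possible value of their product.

Since u + v is fixed, pushing one of them to its bound minimizes the product.
The extreme feasible split is u = 78, v = 235, giving uv = 18330.

18330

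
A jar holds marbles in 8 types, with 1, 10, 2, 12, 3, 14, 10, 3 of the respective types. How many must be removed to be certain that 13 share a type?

In the worst case you take as many as possible of each type without reaching 13: 1 + 10 + 2 + 12 + 3 + 12 + 10 + 3 = 53.
The next one must give 13 of some type, so 53 + 1 = 54.

54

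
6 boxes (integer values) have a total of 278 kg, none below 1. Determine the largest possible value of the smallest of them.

The 6 values sum to 278, so their minimum is at most ⌊278/6⌋ = 46.
Equality holds with 4 values of 46 and 2 values of 47.

46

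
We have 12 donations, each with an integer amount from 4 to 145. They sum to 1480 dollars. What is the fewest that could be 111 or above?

5

Suppose at most 12 − j of them reach 111; then j values are ≤ 110 and the rest ≤ 145.
The total is then ≤ 110·j + 145·(12 − j) = 1740 − 35j. For this to be ≥ 1480 we need j ≤ 7, so at least 12 − 7 = 5 must reach 111.
Exactly 5 works: 5 values at 145 and 7 at 110 total 1495; lower one of the high values by 15 (still ≥ 111) to hit 1480.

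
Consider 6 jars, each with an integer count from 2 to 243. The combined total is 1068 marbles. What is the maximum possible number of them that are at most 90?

2

Each value at 90 or below falls at least 243 − 90 = 153 short of the ceiling 243.
The ceiling total is 6 × 243 = 1458, and we need 1068, so at most ⌊(1458 − 1068)/153⌋ = 2 can be that low.
k = 2 is achieved by 2 values at 90 and 4 at 243, total 1152; lower one of the 243's by 84 (still > 90) to reach 1068.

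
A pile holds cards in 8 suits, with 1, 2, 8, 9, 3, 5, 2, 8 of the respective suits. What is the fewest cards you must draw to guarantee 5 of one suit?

In the worst case you take as many as possible of each suit without reaching 5: 1 + 2 + 4 + 4 + 3 + 4 + 2 + 4 = 24.
The next one must give 5 of some suit, so 24 + 1 = 25.

25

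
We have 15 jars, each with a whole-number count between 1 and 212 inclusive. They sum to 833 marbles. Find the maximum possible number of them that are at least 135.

6

If k of the values are ≥ 135, the total is ≥ 135k + 1(15 − k).
Setting 135k + 1(15 − k) ≤ 833 gives 134k ≤ 818, so k ≤ 6.
k = 6 is achieved by 6 values at 135 and 9 at 1, total 819; add 14 to one value (staying below 135) to reach 833.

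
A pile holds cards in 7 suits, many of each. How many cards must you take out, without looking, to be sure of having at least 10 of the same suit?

64

You could draw 9 of every suit without reaching 10 of any — 63 in all.
One more forces 10 of some suit, so 63 + 1 = 64.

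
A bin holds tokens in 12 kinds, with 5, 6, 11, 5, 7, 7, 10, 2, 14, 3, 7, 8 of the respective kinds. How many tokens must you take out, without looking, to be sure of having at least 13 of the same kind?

In the worst case you take as many as possible of each kind without reaching 13: 5 + 6 + 11 + 5 + 7 + 7 + 10 + 2 + 12 + 3 + 7 + 8 = 83.
The next one must give 13 of some kind, so 83 + 1 = 84.

84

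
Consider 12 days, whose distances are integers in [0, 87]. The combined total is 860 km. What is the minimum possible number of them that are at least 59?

If only k of them are at least 59, the other 12 − k are at most 58, so the total is at most k·87 + (12 − k)·58.
This must reach 860, so k·87 + (12 − k)·58 ≥ 860, giving k ≥ 6.
Exactly 6 works: 6 values at 87 and 6 at 58 total 870; lower one of the high values by 10 (still ≥ 59) to hit 860.

6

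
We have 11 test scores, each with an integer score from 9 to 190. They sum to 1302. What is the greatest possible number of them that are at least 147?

Suppose k of them are at least 147. Those contribute at least 147 each and the other 11 − k at least 9 each.
So the total is at least 147k + 9(11 − k) = 99 + 138k. This must be ≤ 1302, giving k ≤ 8.
k = 8 is achieved by 8 values at 147 and 3 at 9, total 1203; add 99 to one value (staying below 147) to reach 1302.

8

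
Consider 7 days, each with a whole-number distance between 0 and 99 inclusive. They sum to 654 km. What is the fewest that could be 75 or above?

If only k of them are at least 75, the other 7 − k are at most 74, so the total is at most k·99 + (7 − k)·74.
This must reach 654, so k·99 + (7 − k)·74 ≥ 654, giving k ≥ 6.
Exactly 6 works: 6 values at 99 and 1 at 74 total 668; lower one of the high values by 14 (still ≥ 75) to hit 654.

6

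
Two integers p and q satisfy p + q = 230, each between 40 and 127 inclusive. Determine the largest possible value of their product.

pq = p(230 − p) is maximized when p is as near 230/2 as the bounds allow.
Taking p = 115 and q = 115 (both in [40, 127]) gives pq = 13225.

13225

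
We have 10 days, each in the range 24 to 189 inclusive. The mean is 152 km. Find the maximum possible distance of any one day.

189

Maximizing one value means minimizing the remaining 9.
The total is 10 × 152 = 1520.
The other 9 contribute at least 9 × 24 = 216, leaving at most 1520 − 216 = 1304.
But each day is capped at 189, so the maximum is 189.
Achievable: one at 189 and the other 9 totalling 1331, which fits since 9 × 24 ≤ 1331 ≤ 9 × 189.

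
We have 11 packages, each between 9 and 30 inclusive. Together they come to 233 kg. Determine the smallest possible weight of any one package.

9

Minimizing one value means maximizing the remaining 10.
The other 10 can take up 10 × 30 = 300 ≥ 233 − 9, so one package can sit at its floor of 9.
Achievable: one at 9 and the other 10 totalling 224, which fits since 10 × 9 ≤ 224 ≤ 10 × 30.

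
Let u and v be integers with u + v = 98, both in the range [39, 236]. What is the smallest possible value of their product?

2301

For a fixed sum, uv is smallest when u and v are as far apart as possible.
The extreme feasible split is u = 39, v = 59, giving uv = 2301.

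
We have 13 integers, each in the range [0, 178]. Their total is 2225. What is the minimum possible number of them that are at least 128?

If only k of them are at least 128, the other 13 − k are at most 127, so the total is at most k·178 + (13 − k)·127.
This must reach 2225, so k·178 + (13 − k)·127 ≥ 2225, giving k ≥ 12.
Exactly 12 works: 12 values at 178 and 1 at 127 total 2263; lower one of the high values by 38 (still ≥ 128) to hit 2225.

12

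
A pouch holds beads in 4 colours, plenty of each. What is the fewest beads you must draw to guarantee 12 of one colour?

45

In the worst case you draw 11 of each of the 4 colours: 4 × 11 = 44.
One more forces 12 of some colour, so 44 + 1 = 45.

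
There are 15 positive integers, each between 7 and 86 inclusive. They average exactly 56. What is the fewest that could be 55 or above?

1

The total is 15 × 56 = 840.
If only k of them are at least 55, the other 15 − k are at most 54, so the total is at most k·86 + (15 − k)·54.
This must reach 840, so k·86 + (15 − k)·54 ≥ 840, giving k ≥ 1.
Exactly 1 works: 1 value at 86 and 14 at 54 total 842; lower one of the high values by 2 (still ≥ 55) to hit 840.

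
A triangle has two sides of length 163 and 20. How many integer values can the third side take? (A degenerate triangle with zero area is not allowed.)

The triangle inequality gives |163 − 20| < c < 163 + 20, i.e. 143 < c < 183.
So c can be any integer from 144 to 182: 39 values.

39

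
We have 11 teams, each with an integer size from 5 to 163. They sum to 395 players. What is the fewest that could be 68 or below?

Each value above 68 is at least 69, contributing at least 69 − 5 = 64 above the floor 5.
The sum exceeds the floor total 55 by 340, so at most ⌊340/64⌋ = 5 exceed 68, and at least 6 are ≤ 68.
Exactly 6 works: 6 values at 5 and 5 at 69 total 375; raise one of the low values by 20 (still ≤ 68) to hit 395.

6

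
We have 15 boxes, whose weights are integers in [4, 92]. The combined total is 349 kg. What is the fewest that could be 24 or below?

Let j be the number exceeding 24. Then the total is ≥ 25·j + 4·(15 − j) = 60 + 21j.
So 21j ≤ 289 and j ≤ 13; hence at least 15 − 13 = 2 are ≤ 24.
Exactly 2 works: 2 values at 4 and 13 at 25 total 333; raise one of the low values by 16 (still ≤ 24) to hit 349.

2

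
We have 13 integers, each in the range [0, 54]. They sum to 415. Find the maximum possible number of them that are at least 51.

Suppose k of them are at least 51. Those contribute at least 51 each and the other 13 − k at least 0 each.
So the total is at least 51k + 0(13 − k) = 0 + 51k. This must be ≤ 415, giving k ≤ 8.
k = 8 is achieved by 8 values at 51 and 5 at 0, total 408; add 7 to one value (staying below 51) to reach 415.

8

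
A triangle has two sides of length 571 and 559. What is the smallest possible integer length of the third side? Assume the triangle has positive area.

13

The third side must exceed |571 − 559| = 12.
The smallest integer above 12 is 13.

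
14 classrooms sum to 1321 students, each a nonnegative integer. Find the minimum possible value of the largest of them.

95

The average is 1321/14 > 94, so not all 14 can be 94 or less; the largest is ≥ 95.
Achievable: 5 of them at 95 and 9 at 94 total 1321.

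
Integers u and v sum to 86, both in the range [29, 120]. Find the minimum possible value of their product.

Since u + v is fixed, pushing one of them to its bound minimizes the product.
At the endpoint u = 29, v = 86 − 29 = 57, so uv = 29 × 57 = 1653.

1653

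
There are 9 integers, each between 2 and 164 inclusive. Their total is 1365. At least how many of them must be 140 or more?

Suppose at most 9 − j of them reach 140; then j values are ≤ 139 and the rest ≤ 164.
The total is then ≤ 139·j + 164·(9 − j) = 1476 − 25j. For this to be ≥ 1365 we need j ≤ 4, so at least 9 − 4 = 5 must reach 140.
Exactly 5 works: 5 values at 164 and 4 at 139 total 1376; lower one of the high values by 11 (still ≥ 140) to hit 1365.

5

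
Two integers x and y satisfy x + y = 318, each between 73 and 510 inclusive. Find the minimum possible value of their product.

xy = x(318 − x) is concave in x, so over [73, 245] it is minimized at an endpoint.
The extreme feasible split is x = 73, y = 245, giving xy = 17885.

17885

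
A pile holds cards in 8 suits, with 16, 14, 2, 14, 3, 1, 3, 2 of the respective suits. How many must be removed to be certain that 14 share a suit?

In the worst case you take as many as possible of each suit without reaching 14: 13 + 13 + 2 + 13 + 3 + 1 + 3 + 2 = 50.
The next one must give 14 of some suit, so 50 + 1 = 51.

51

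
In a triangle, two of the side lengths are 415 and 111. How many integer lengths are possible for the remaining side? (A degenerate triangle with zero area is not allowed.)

221

The triangle inequality gives |415 − 111| < c < 415 + 111, i.e. 304 < c < 526.
So c can be any integer from 305 to 525: 221 values.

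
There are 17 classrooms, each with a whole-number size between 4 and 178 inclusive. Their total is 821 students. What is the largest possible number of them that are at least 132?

With k values at 132 or above and the rest at least 4, the sum is at least 68 + 128k.
Since the sum is 821, we need 128k ≤ 753, i.e. k ≤ 5.
k = 5 is achieved by 5 values at 132 and 12 at 4, total 708; add 113 to one value (staying below 132) to reach 821.

5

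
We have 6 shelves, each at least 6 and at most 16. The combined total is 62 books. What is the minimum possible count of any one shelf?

Minimizing one value means maximizing the remaining 5.
The other 5 can take up 5 × 16 = 80 ≥ 62 − 6, so one shelf can sit at its floor of 6.
Achievable: one at 6 and the other 5 totalling 56, which fits since 5 × 6 ≤ 56 ≤ 5 × 16.

6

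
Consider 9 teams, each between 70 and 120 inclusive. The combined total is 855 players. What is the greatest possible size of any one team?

To make one team as large as possible, make the other 8 as small as possible.
The other 8 contribute at least 8 × 70 = 560, leaving at most 855 − 560 = 295.
But each team is capped at 120, so the maximum is 120.
Achievable: one at 120 and the other 8 totalling 735, which fits since 8 × 70 ≤ 735 ≤ 8 × 120.

120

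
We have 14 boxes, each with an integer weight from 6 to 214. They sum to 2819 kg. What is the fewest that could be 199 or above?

Suppose at most 14 − j of them reach 199; then j values are ≤ 198 and the rest ≤ 214.
The total is then ≤ 198·j + 214·(14 − j) = 2996 − 16j. For this to be ≥ 2819 we need j ≤ 11, so at least 14 − 11 = 3 must reach 199.
Exactly 3 works: 3 values at 214 and 11 at 198 total 2820; lower one of the high values by 1 (still ≥ 199) to hit 2819.

3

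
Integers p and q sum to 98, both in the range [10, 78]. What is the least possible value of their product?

pq = p(98 − p) is concave in p, so over [20, 78] it is minimized at an endpoint.
At the endpoint p = 20, q = 98 − 20 = 78, so pq = 20 × 78 = 1560.

1560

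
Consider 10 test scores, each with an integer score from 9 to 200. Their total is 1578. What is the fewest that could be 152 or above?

Suppose at most 10 − j of them reach 152; then j values are ≤ 151 and the rest ≤ 200.
The total is then ≤ 151·j + 200·(10 − j) = 2000 − 49j. For this to be ≥ 1578 we need j ≤ 8, so at least 10 − 8 = 2 must reach 152.
Exactly 2 works: 2 values at 200 and 8 at 151 total 1608; lower one of the high values by 30 (still ≥ 152) to hit 1578.

2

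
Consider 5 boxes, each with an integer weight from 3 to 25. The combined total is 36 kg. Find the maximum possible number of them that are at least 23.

With k values at 23 or above and the rest at least 3, the sum is at least 15 + 20k.
Since the sum is 36, we need 20k ≤ 21, i.e. k ≤ 1.
k = 1 is achieved by 1 value at 23 and 4 at 3, total 35; add 1 to one value (staying below 23) to reach 36.

1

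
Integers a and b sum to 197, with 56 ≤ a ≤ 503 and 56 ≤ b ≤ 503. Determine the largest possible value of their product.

9702

ab = a(197 − a) is maximized when a is as near 197/2 as the bounds allow.
Taking a = 98 and b = 99 (both in [56, 503]) gives ab = 9702.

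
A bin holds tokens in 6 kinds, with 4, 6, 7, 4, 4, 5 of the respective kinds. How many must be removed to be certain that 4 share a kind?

In the worst case you take as many as possible of each kind without reaching 4: 3 + 3 + 3 + 3 + 3 + 3 = 18.
The next one must give 4 of some kind, so 18 + 1 = 19.

19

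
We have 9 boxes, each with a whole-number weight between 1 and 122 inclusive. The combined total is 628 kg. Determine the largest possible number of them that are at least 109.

Suppose k of them are at least 109. Those contribute at least 109 each and the other 9 − k at least 1 each.
So the total is at least 109k + 1(9 − k) = 9 + 108k. This must be ≤ 628, giving k ≤ 5.
k = 5 is achieved by 5 values at 109 and 4 at 1, total 549; add 79 to one value (staying below 109) to reach 628.

5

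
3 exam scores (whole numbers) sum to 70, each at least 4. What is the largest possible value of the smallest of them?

The average is 70/3 < 24, so some value is ≤ 23.
Taking 2 copies of 23 and 1 copy of 24 gives exactly 70, so 23 is attained.

23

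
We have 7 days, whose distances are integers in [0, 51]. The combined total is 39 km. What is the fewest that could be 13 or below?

5

If only k of them are at most 13, the other 7 − k are at least 14, so the total is at least (7 − k)·14 + k·0.
This is ≤ 39, so (7 − k)·14 + 0k ≤ 39, which gives k ≥ 5.
Exactly 5 works: 5 values at 0 and 2 at 14 total 28; raise one of the low values by 11 (still ≤ 13) to hit 39.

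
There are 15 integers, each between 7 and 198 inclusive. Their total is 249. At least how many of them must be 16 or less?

Let j be the number exceeding 16. Then the total is ≥ 17·j + 7·(15 − j) = 105 + 10j.
So 10j ≤ 144 and j ≤ 14; hence at least 15 − 14 = 1 are ≤ 16.
Exactly 1 works: 1 value at 7 and 14 at 17 total 245; raise one of the low values by 4 (still ≤ 16) to hit 249.

1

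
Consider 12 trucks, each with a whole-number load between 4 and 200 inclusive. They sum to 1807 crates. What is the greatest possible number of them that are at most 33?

3

Each value at 33 or below falls at least 200 − 33 = 167 short of the ceiling 200.
The ceiling total is 12 × 200 = 2400, and we need 1807, so at most ⌊(2400 − 1807)/167⌋ = 3 can be that low.
k = 3 is achieved by 3 values at 33 and 9 at 200, total 1899; lower one of the 200's by 92 (still > 33) to reach 1807.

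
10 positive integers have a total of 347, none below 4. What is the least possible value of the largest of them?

35

Some value must be at least ⌈347/10⌉ = 35, since 10 × 34 = 340 < 347.
Taking 3 copies of 34 and 7 copies of 35 gives exactly 347, so 35 is attained.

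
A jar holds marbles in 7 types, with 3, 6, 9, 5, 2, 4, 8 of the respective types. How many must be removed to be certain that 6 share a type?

In the worst case you take as many as possible of each type without reaching 6: 3 + 5 + 5 + 5 + 2 + 4 + 5 = 29.
The next one must give 6 of some type, so 29 + 1 = 30.

30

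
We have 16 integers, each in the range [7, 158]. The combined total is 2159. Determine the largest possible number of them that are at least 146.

14

Suppose k of them are at least 146. Those contribute at least 146 each and the other 16 − k at least 7 each.
So the total is at least 146k + 7(16 − k) = 112 + 139k. This must be ≤ 2159, giving k ≤ 14.
k = 14 is achieved by 14 values at 146 and 2 at 7, total 2058; add 101 to one value (staying below 146) to reach 2159.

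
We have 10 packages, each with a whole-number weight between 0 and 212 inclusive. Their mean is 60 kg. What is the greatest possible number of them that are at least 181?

3

The total is 10 × 60 = 600.
Suppose k of them are at least 181. Those contribute at least 181 each and the other 10 − k at least 0 each.
So the total is at least 181k + 0(10 − k) = 0 + 181k. This must be ≤ 600, giving k ≤ 3.
k = 3 is achieved by 3 values at 181 and 7 at 0, total 543; add 57 to one value (staying below 181) to reach 600.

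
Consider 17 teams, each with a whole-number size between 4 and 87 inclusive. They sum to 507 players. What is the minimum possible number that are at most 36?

4

Let j be the number exceeding 36. Then the total is ≥ 37·j + 4·(17 − j) = 68 + 33j.
So 33j ≤ 439 and j ≤ 13; hence at least 17 − 13 = 4 are ≤ 36.
Exactly 4 works: 4 values at 4 and 13 at 37 total 497; raise one of the low values by 10 (still ≤ 36) to hit 507.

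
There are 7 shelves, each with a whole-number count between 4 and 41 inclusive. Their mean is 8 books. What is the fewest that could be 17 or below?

The total is 7 × 8 = 56.
Each value above 17 is at least 18, contributing at least 18 − 4 = 14 above the floor 4.
The sum exceeds the floor total 28 by 28, so at most ⌊28/14⌋ = 2 exceed 17, and at least 5 are ≤ 17.
Exactly 5 works: 5 values at 4 and 2 at 18 total 56.

5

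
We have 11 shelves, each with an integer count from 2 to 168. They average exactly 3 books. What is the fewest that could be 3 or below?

6

The total is 11 × 3 = 33.
Each value above 3 is at least 4, contributing at least 4 − 2 = 2 above the floor 2.
The sum exceeds the floor total 22 by 11, so at most ⌊11/2⌋ = 5 exceed 3, and at least 6 are ≤ 3.
Exactly 6 works: 6 values at 2 and 5 at 4 total 32; raise one of the low values by 1 (still ≤ 3) to hit 33.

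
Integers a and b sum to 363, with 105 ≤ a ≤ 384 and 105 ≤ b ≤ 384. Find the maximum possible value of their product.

32942

For a fixed sum, the product ab is largest when a and b are as close as possible.
Taking a = 181 and b = 182 (both in [105, 384]) gives ab = 32942.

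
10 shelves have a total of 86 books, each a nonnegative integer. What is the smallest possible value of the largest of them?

9

The average is 86/10 > 8, so not all 10 can be 8 or less; the largest is ≥ 9.
Taking 4 copies of 8 and 6 copies of 9 gives exactly 86, so 9 is attained.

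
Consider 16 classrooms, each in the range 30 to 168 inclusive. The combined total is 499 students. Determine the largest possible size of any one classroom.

To make one classroom as large as possible, make the other 15 as small as possible.
The other 15 contribute at least 15 × 30 = 450, leaving at most 499 − 450 = 49.
Since 49 ≤ 168, this is achievable: one at 49 and 15 at 30.

49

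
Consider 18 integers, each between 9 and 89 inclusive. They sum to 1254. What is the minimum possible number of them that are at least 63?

6

If only k of them are at least 63, the other 18 − k are at most 62, so the total is at most k·89 + (18 − k)·62.
This must reach 1254, so k·89 + (18 − k)·62 ≥ 1254, giving k ≥ 6.
Exactly 6 works: 6 values at 89 and 12 at 62 total 1278; lower one of the high values by 24 (still ≥ 63) to hit 1254.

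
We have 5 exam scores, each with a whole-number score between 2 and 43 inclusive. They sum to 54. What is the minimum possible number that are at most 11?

Let j be the number exceeding 11. Then the total is ≥ 12·j + 2·(5 − j) = 10 + 10j.
So 10j ≤ 44 and j ≤ 4; hence at least 5 − 4 = 1 are ≤ 11.
Exactly 1 works: 1 value at 2 and 4 at 12 total 50; raise one of the low values by 4 (still ≤ 11) to hit 54.

1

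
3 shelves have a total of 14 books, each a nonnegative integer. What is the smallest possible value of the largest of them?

5

Some value must be at least ⌈14/3⌉ = 5, since 3 × 4 = 12 < 14.
Equality holds with 2 values of 5 and 1 value of 4.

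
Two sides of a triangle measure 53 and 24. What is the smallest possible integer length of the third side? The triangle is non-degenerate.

30

The third side must exceed |53 − 24| = 29.
The smallest integer above 29 is 30.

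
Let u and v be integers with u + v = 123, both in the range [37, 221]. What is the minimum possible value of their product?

3182

uv = u(123 − u) is concave in u, so over [37, 86] it is minimized at an endpoint.
The extreme feasible split is u = 37, v = 86, giving uv = 3182.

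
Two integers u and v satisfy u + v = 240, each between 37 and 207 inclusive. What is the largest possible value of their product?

14400

For a fixed sum, the product uv is largest when u and v are as close as possible.
Taking u = 120 and v = 120 (both in [37, 207]) gives uv = 14400.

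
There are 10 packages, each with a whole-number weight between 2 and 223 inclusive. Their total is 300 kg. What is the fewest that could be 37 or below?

3

Each value above 37 is at least 38, contributing at least 38 − 2 = 36 above the floor 2.
The sum exceeds the floor total 20 by 280, so at most ⌊280/36⌋ = 7 exceed 37, and at least 3 are ≤ 37.
Exactly 3 works: 3 values at 2 and 7 at 38 total 272; raise one of the low values by 28 (still ≤ 37) to hit 300.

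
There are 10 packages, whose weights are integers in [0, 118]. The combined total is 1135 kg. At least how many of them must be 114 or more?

If only k of them are at least 114, the other 10 − k are at most 113, so the total is at most k·118 + (10 − k)·113.
This must reach 1135, so k·118 + (10 − k)·113 ≥ 1135, giving k ≥ 1.
Exactly 1 works: 1 value at 118 and 9 at 113 total 1135.

1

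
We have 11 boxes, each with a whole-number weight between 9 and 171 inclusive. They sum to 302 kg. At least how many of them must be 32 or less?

Each value above 32 is at least 33, contributing at least 33 − 9 = 24 above the floor 9.
The sum exceeds the floor total 99 by 203, so at most ⌊203/24⌋ = 8 exceed 32, and at least 3 are ≤ 32.
Exactly 3 works: 3 values at 9 and 8 at 33 total 291; raise one of the low values by 11 (still ≤ 32) to hit 302.

3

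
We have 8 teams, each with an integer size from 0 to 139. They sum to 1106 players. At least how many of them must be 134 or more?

If only k of them are at least 134, the other 8 − k are at most 133, so the total is at most k·139 + (8 − k)·133.
This must reach 1106, so k·139 + (8 − k)·133 ≥ 1106, giving k ≥ 7.
Exactly 7 works: 7 values at 139 and 1 at 133 total 1106.

7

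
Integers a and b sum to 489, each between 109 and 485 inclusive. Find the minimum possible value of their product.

41420

ab = a(489 − a) is concave in a, so over [109, 380] it is minimized at an endpoint.
At the endpoint a = 109, b = 489 − 109 = 380, so ab = 109 × 380 = 41420.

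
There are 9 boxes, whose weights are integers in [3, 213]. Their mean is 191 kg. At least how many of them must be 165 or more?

5

The total is 9 × 191 = 1719.
If only k of them are at least 165, the other 9 − k are at most 164, so the total is at most k·213 + (9 − k)·164.
This must reach 1719, so k·213 + (9 − k)·164 ≥ 1719, giving k ≥ 5.
Exactly 5 works: 5 values at 213 and 4 at 164 total 1721; lower one of the high values by 2 (still ≥ 165) to hit 1719.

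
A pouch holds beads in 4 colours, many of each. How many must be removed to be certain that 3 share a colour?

In the worst case you draw 2 of each of the 4 colours: 4 × 2 = 8.
One more forces 3 of some colour, so 8 + 1 = 9.

9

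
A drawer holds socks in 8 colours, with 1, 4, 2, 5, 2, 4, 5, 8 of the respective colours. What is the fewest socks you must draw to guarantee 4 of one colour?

21

In the worst case you take as many as possible of each colour without reaching 4: 1 + 3 + 2 + 3 + 2 + 3 + 3 + 3 = 20.
The next one must give 4 of some colour, so 20 + 1 = 21.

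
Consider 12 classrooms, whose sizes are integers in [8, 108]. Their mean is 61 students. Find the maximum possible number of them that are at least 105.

The total is 12 × 61 = 732.
With k values at 105 or above and the rest at least 8, the sum is at least 96 + 97k.
Since the sum is 732, we need 97k ≤ 636, i.e. k ≤ 6.
k = 6 is achieved by 6 values at 105 and 6 at 8, total 678; add 54 to one value (staying below 105) to reach 732.

6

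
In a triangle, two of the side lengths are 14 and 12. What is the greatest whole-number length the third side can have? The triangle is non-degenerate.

25

The third side must be less than 14 + 12 = 26.
The largest integer below 26 is 25.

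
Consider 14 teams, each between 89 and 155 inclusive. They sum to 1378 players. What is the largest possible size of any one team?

To make one team as large as possible, make the other 13 as small as possible.
The other 13 contribute at least 13 × 89 = 1157, leaving at most 1378 − 1157 = 221.
But each team is capped at 155, so the maximum is 155.
Achievable: one at 155 and the other 13 totalling 1223, which fits since 13 × 89 ≤ 1223 ≤ 13 × 155.

155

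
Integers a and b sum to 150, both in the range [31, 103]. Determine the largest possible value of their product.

5625

With a + b fixed, ab peaks when the two are closest together.
Taking a = 75 and b = 75 (both in [31, 103]) gives ab = 5625.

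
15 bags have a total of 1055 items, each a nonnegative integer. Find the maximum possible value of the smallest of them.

70

If every one of the 15 were at least 71, the total would be at least 15 × 71 = 1065 > 1055.
Achievable: 10 of them at 70 and 5 at 71 total 1055.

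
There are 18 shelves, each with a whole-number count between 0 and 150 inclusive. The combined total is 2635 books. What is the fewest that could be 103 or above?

17

If only k of them are at least 103, the other 18 − k are at most 102, so the total is at most k·150 + (18 − k)·102.
This must reach 2635, so k·150 + (18 − k)·102 ≥ 2635, giving k ≥ 17.
Exactly 17 works: 17 values at 150 and 1 at 102 total 2652; lower one of the high values by 17 (still ≥ 103) to hit 2635.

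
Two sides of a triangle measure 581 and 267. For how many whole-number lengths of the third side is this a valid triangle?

533

The triangle inequality gives |581 − 267| < c < 581 + 267, i.e. 314 < c < 848.
So c can be any integer from 315 to 847: 533 values.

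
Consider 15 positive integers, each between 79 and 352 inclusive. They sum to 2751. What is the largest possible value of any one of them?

352

To make one integer as large as possible, make the other 14 as small as possible.
The other 14 contribute at least 14 × 79 = 1106, leaving at most 2751 − 1106 = 1645.
But each integer is capped at 352, so the maximum is 352.
Achievable: one at 352 and the other 14 totalling 2399, which fits since 14 × 79 ≤ 2399 ≤ 14 × 352.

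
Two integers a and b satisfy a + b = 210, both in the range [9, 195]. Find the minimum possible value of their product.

2925

For a fixed sum, ab is smallest when a and b are as far apart as possible.
At the endpoint a = 15, b = 210 − 15 = 195, so ab = 15 × 195 = 2925.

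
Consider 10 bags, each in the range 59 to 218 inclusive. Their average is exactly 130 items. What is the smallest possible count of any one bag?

Minimizing one value means maximizing the remaining 9.
The total is 10 × 130 = 1300.
The other 9 can take up 9 × 218 = 1962 ≥ 1300 − 59, so one bag can sit at its floor of 59.
Achievable: one at 59 and the other 9 totalling 1241, which fits since 9 × 59 ≤ 1241 ≤ 9 × 218.

59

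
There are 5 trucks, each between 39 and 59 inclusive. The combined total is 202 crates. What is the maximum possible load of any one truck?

Maximizing one value means minimizing the remaining 4.
The other 4 contribute at least 4 × 39 = 156, leaving at most 202 − 156 = 46.
Since 46 ≤ 59, this is achievable: one at 46 and 4 at 39.

46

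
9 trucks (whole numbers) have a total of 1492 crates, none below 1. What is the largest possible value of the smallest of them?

165

If every one of the 9 were at least 166, the total would be at least 9 × 166 = 1494 > 1492.
Achievable: 2 of them at 165 and 7 at 166 total 1492.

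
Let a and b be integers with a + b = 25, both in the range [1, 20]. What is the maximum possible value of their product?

ab = a(25 − a) is maximized when a is as near 25/2 as the bounds allow.
Taking a = 12 and b = 13 (both in [1, 20]) gives ab = 156.

156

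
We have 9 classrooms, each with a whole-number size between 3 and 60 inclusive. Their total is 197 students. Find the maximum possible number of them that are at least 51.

3

If k of the values are ≥ 51, the total is ≥ 51k + 3(9 − k).
Setting 51k + 3(9 − k) ≤ 197 gives 48k ≤ 170, so k ≤ 3.
k = 3 is achieved by 3 values at 51 and 6 at 3, total 171; add 26 to one value (staying below 51) to reach 197.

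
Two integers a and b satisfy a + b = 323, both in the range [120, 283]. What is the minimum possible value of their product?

24360

Since a + b is fixed, pushing one of them to its bound minimizes the product.
The extreme feasible split is a = 120, b = 203, giving ab = 24360.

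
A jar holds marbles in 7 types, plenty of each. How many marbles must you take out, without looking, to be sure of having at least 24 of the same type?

162

In the worst case you draw 23 of each of the 7 types: 7 × 23 = 161.
One more forces 24 of some type, so 161 + 1 = 162.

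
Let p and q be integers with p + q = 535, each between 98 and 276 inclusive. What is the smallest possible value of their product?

71484

pq = p(535 − p) is concave in p, so over [259, 276] it is minimized at an endpoint.
The extreme feasible split is p = 259, q = 276, giving pq = 71484.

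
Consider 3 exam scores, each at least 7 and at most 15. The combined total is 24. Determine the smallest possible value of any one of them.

7

Minimizing one value means maximizing the remaining 2.
The other 2 can take up 2 × 15 = 30 ≥ 24 − 7, so one score can sit at its floor of 7.
Achievable: one at 7 and the other 2 totalling 17, which fits since 2 × 7 ≤ 17 ≤ 2 × 15.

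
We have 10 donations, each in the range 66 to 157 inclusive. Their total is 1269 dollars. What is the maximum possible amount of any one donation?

157

Maximizing one value means minimizing the remaining 9.
The other 9 contribute at least 9 × 66 = 594, leaving at most 1269 − 594 = 675.
But each donation is capped at 157, so the maximum is 157.
Achievable: one at 157 and the other 9 totalling 1112, which fits since 9 × 66 ≤ 1112 ≤ 9 × 157.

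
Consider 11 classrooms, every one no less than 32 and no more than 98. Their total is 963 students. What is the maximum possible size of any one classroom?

To make one classroom as large as possible, make the other 10 as small as possible.
The other 10 contribute at least 10 × 32 = 320, leaving at most 963 − 320 = 643.
But each classroom is capped at 98, so the maximum is 98.
Achievable: one at 98 and the other 10 totalling 865, which fits since 10 × 32 ≤ 865 ≤ 10 × 98.

98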